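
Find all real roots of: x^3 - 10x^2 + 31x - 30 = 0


Let p(x) = x^3 - 10x^2 + 31x - 30. By the rational root theorem (leading coefficient 1), any rational root is an integer divisor of 30: try ±1, ±2, ... in turn.
Test x = 1: value = -8 ≠ 0.
Test x = -1: value = -72 ≠ 0.
Test x = 2: value = 0 ✓, so (x - 2) is a factor.
Synthetic division by (x - 2): bring down 1; 1(2) - 10 = -8; (-8)(2) + 31 = 15; 15(2) - 30 = 0 → quotient x^2 - 8x + 15, remainder 0.
Solve the quadratic x^2 - 8x + 15 = 0: discriminant = (-8)^2 - 4(1)(15) = 64 - 60 = 4.
sqrt(4) = 2, so x = (8 ± 2)/2: x = 5 or x = 3.

x = 2, x = 3, x = 5


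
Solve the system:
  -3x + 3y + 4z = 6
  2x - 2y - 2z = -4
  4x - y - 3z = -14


Using Cramer's rule. Expand each determinant along the first row.
D  = (-3)*[(-2)*(-3) - (-2)*(-1)] - 3*[2*(-3) - (-2)*4] + 4*[2*(-1) - (-2)*4]
  = (-3)*(4) - 3*(2) + 4*(6) = 6
Dx = 6*[(-2)*(-3) - (-2)*(-1)] - 3*[(-4)*(-3) - (-2)*(-14)] + 4*[(-4)*(-1) - (-2)*(-14)]
  = 6*(4) - 3*(-16) + 4*(-24) = -24
Dy = (-3)*[(-4)*(-3) - (-2)*(-14)] - 6*[2*(-3) - (-2)*4] + 4*[2*(-14) - (-4)*4]
  = (-3)*(-16) - 6*(2) + 4*(-12) = -12
Dz = (-3)*[(-2)*(-14) - (-4)*(-1)] - 3*[2*(-14) - (-4)*4] + 6*[2*(-1) - (-2)*4]
  = (-3)*(24) - 3*(-12) + 6*(6) = 0
x = Dx/D = -24/6 = -4, y = Dy/D = -12/6 = -2, z = Dz/D = 0/6 = 0
Check eq1: (-3)(-4) + (3)(-2) + (4)(0) = 6 = 6 ✓
Check eq2: (2)(-4) + (-2)(-2) + (-2)(0) = -4 = -4 ✓
Check eq3: (4)(-4) + (-1)(-2) + (-3)(0) = -14 = -14 ✓

x = -4, y = -2, z = 0


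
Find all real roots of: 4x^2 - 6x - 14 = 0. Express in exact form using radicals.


Using the quadratic formula: x = (-b ± sqrt(b^2 - 4ac)) / (2a)
Here a = 4, b = -6, c = -14
Discriminant = b^2 - 4ac = (-6)^2 - 4(4)(-14) = 36 + 224 = 260
Since discriminant = 260 > 0, there are two real roots.
x = (6 ± 2*sqrt(65)) / 8
Simplifying: x = (3 ± sqrt(65)) / 4
Numerically: x ≈ 2.7656 or x ≈ -1.2656

x = (3 + sqrt(65)) / 4 or x = (3 - sqrt(65)) / 4


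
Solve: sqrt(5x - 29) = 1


Square both sides: 5x - 29 = 1^2 = 1
5x = 1 + 29 = 30
x = 6
Check: sqrt(5*6 - 29) = sqrt(1) = 1 ✓

x = 6


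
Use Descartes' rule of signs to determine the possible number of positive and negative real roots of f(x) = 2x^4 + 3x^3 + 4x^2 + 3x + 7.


Descartes' rule of signs:

For positive roots, count sign changes in f(x) = 2x^4 + 3x^3 + 4x^2 + 3x + 7:
Signs of coefficients: +, +, +, +, +
Number of sign changes: 0
Possible positive real roots: 0

For negative roots, examine f(-x) = 2x^4 - 3x^3 + 4x^2 - 3x + 7:
Signs of coefficients: +, -, +, -, +
Number of sign changes: 4
Possible negative real roots: 4, 2, 0

Positive roots: 0; Negative roots: 4 or 2 or 0


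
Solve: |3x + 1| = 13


An absolute value equation |expr| = 13 gives two cases:
Case 1: 3x + 1 = 13
  3x = 12, so x = 4
Case 2: 3x + 1 = -13
  3x = -14, so x = -14/3

x = -14/3, x = 4


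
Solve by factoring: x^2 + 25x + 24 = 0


We need two numbers that multiply to 24 and add to 25.
Those numbers are 1 and 24 (since 1 * 24 = 24 and 1 + 24 = 25).
So x^2 + 25x + 24 = (x + 1)(x + 24) = 0
Setting each factor to zero: x = -1 or x = -24

x = -24, x = -1


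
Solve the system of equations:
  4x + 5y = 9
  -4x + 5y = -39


Using Cramer's rule:
Determinant D = (4)(5) - (-4)(5) = 20 + 20 = 40
Dx = (9)(5) - (-39)(5) = 45 + 195 = 240
Dy = (4)(-39) - (-4)(9) = -156 + 36 = -120
x = Dx/D = 240/40 = 6
y = Dy/D = -120/40 = -3

x = 6, y = -3


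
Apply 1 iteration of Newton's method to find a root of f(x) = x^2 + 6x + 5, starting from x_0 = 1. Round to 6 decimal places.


Newton's method: x_(n+1) = x_n - f(x_n)/f'(x_n)
f(x) = x^2 + 6x + 5
f'(x) = 2x + 6

Iteration 1:
  f(1.000000) = 12.000000
  f'(1.000000) = 8.000000
  x_1 = 1.000000 - (12.000000)/(8.000000) = -0.500000

x_1 = -0.500000


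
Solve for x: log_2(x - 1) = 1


Convert to exponential form: x - 1 = 2^1 = 2
x = 2 + 1 = 3
Check: log_2(3 - 1) = log_2(2) = log_2(2) = 1 ✓

x = 3


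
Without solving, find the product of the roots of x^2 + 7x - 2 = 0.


By Vieta's formulas for ax^2 + bx + c = 0:
  Sum of roots = -b/a
  Product of roots = c/a

Here a = 1, b = 7, c = -2
Sum = -(7)/1 = -7
Product = -2/1 = -2

Product = -2


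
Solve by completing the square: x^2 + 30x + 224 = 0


Start: x^2 + 30x + 224 = 0
Move constant: x^2 + 30x = -224
Half of 30 is 15, squared is 225
Add 225 to both sides: x^2 + 30x + 225 = 1
(x + 15)^2 = 1
x + 15 = ±1
x = -15 + 1 = -14 or x = -15 - 1 = -16

x = -16, x = -14


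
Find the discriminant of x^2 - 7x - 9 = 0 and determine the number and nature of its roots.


For ax^2 + bx + c = 0, discriminant D = b^2 - 4ac
Here a = 1, b = -7, c = -9
D = (-7)^2 - 4(1)(-9) = 49 + 36 = 85

D = 85 > 0 but not a perfect square
The equation has 2 distinct real irrational roots.

Discriminant = 85, 2 distinct real irrational roots


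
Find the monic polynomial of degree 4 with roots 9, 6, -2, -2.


A monic polynomial with roots 9, 6, -2, -2 is:
p(x) = (x - 9)(x - 6)(x + 2)(x + 2)
After multiplying by (x - 9): x - 9
After multiplying by (x - 6): x^2 - 15x + 54
After multiplying by (x + 2): x^3 - 13x^2 + 24x + 108
After multiplying by (x + 2): x^4 - 11x^3 - 2x^2 + 156x + 216

x^4 - 11x^3 - 2x^2 + 156x + 216


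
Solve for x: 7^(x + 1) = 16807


Express both sides with the same base.
16807 = 7^5
Since the bases match, equate exponents: x + 1 = 5
So x = 5 - (1) = 4

x = 4


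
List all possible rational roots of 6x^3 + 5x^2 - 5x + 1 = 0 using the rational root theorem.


Rational root theorem: possible roots are ±p/q where:
  p divides the constant term (1): p ∈ {1}
  q divides the leading coefficient (6): q ∈ {1, 2, 3, 6}

All possible rational roots: -1, -1/2, -1/3, -1/6, 1/6, 1/3, 1/2, 1

-1, -1/2, -1/3, -1/6, 1/6, 1/3, 1/2, 1


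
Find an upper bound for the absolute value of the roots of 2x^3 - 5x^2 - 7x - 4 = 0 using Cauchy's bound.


Cauchy's bound: all roots r satisfy |r| <= 1 + max(|a_i/a_n|) for i = 0,...,n-1
where a_n is the leading coefficient.

Coefficients: [2, -5, -7, -4]
Leading coefficient a_n = 2
Ratios |a_i/a_n|: 5/2, 7/2, 2
Maximum ratio: 7/2
Cauchy's bound: |r| <= 1 + 7/2 = 9/2

Upper bound = 9/2


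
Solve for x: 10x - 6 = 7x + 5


Starting with: 10x - 6 = 7x + 5
Move all x terms to left: (10 - 7)x = 5 + 6
Simplify: 3x = 11
Divide both sides by 3: x = 11/3

x = 11/3


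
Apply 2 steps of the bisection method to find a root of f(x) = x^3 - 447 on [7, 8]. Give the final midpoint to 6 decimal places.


f(x) = x^3 - 447
f(7) = -104 < 0
f(8) = 65 > 0

Step 1: midpoint = (7.000000 + 8.000000)/2 = 7.500000
  f(7.500000) = -25.125000
  f(mid) < 0, so root is in [7.500000, 8.000000]

Step 2: midpoint = (7.500000 + 8.000000)/2 = 7.750000
  f(7.750000) = 18.484375
  f(mid) > 0, so root is in [7.500000, 7.750000]

midpoint = 7.750000


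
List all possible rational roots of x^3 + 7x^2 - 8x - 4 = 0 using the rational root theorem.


Rational root theorem: possible roots are ±p/q where:
  p divides the constant term (-4): p ∈ {1, 2, 4}
  q divides the leading coefficient (1): q ∈ {1}

All possible rational roots: -4, -2, -1, 1, 2, 4

-4, -2, -1, 1, 2, 4


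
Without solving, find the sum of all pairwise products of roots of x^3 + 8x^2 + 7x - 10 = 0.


By Vieta's formulas for x^3 + bx^2 + cx + d = 0:
  r1 + r2 + r3 = -b/a = -8
  r1*r2 + r1*r3 + r2*r3 = c/a = 7
  r1*r2*r3 = -d/a = 10


Sum of pairwise products = 7


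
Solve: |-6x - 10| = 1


An absolute value equation |expr| = 1 gives two cases:
Case 1: -6x - 10 = 1
  -6x = 11, so x = -11/6
Case 2: -6x - 10 = -1
  -6x = 9, so x = -3/2

x = -11/6, x = -3/2


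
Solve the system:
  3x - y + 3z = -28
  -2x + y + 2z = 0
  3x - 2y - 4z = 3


Using Cramer's rule. Expand each determinant along the first row.
D  = 3*[1*(-4) - 2*(-2)] - (-1)*[(-2)*(-4) - 2*3] + 3*[(-2)*(-2) - 1*3]
  = 3*(0) - (-1)*(2) + 3*(1) = 5
Dx = (-28)*[1*(-4) - 2*(-2)] - (-1)*[0*(-4) - 2*3] + 3*[0*(-2) - 1*3]
  = (-28)*(0) - (-1)*(-6) + 3*(-3) = -15
Dy = 3*[0*(-4) - 2*3] - (-28)*[(-2)*(-4) - 2*3] + 3*[(-2)*3 - 0*3]
  = 3*(-6) - (-28)*(2) + 3*(-6) = 20
Dz = 3*[1*3 - 0*(-2)] - (-1)*[(-2)*3 - 0*3] + (-28)*[(-2)*(-2) - 1*3]
  = 3*(3) - (-1)*(-6) + (-28)*(1) = -25
x = Dx/D = -15/5 = -3, y = Dy/D = 20/5 = 4, z = Dz/D = -25/5 = -5
Check eq1: (3)(-3) + (-1)(4) + (3)(-5) = -28 = -28 ✓
Check eq2: (-2)(-3) + (1)(4) + (2)(-5) = 0 = 0 ✓
Check eq3: (3)(-3) + (-2)(4) + (-4)(-5) = 3 = 3 ✓

x = -3, y = 4, z = -5


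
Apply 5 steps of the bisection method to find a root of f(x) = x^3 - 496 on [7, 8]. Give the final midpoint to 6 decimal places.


f(x) = x^3 - 496
f(7) = -153 < 0
f(8) = 16 > 0

Step 1: midpoint = (7.000000 + 8.000000)/2 = 7.500000
  f(7.500000) = -74.125000
  f(mid) < 0, so root is in [7.500000, 8.000000]

Step 2: midpoint = (7.500000 + 8.000000)/2 = 7.750000
  f(7.750000) = -30.515625
  f(mid) < 0, so root is in [7.750000, 8.000000]

Step 3: midpoint = (7.750000 + 8.000000)/2 = 7.875000
  f(7.875000) = -7.626953
  f(mid) < 0, so root is in [7.875000, 8.000000]

Step 4: midpoint = (7.875000 + 8.000000)/2 = 7.937500
  f(7.937500) = 4.093506
  f(mid) > 0, so root is in [7.875000, 7.937500]

Step 5: midpoint = (7.875000 + 7.937500)/2 = 7.906250
  f(7.906250) = -1.789886
  f(mid) < 0, so root is in [7.906250, 7.937500]

midpoint = 7.906250


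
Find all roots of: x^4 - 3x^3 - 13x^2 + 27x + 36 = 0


Let p(x) = x^4 - 3x^3 - 13x^2 + 27x + 36. By the rational root theorem (leading coefficient 1), any rational root is an integer divisor of 36: try ±1, ±2, ... in turn.
Test x = 1: value = 48 ≠ 0.
Test x = -1: value = 0 ✓, so (x + 1) is a factor.
Synthetic division by (x + 1): bring down 1; 1(-1) - 3 = -4; (-4)(-1) - 13 = -9; (-9)(-1) + 27 = 36; 36(-1) + 36 = 0 → quotient x^3 - 4x^2 - 9x + 36, remainder 0.
Continue with the quotient x^3 - 4x^2 - 9x + 36 (candidates must divide 36; re-test x = -1 first in case it repeats).
Test x = -1: value = 40 ≠ 0.
Test x = 2: value = 10 ≠ 0.
Test x = -2: value = 30 ≠ 0.
Test x = 3: value = 0 ✓, so (x - 3) is a factor.
Synthetic division by (x - 3): bring down 1; 1(3) - 4 = -1; (-1)(3) - 9 = -12; (-12)(3) + 36 = 0 → quotient x^2 - x - 12, remainder 0.
Solve the quadratic x^2 - x - 12 = 0: discriminant = (-1)^2 - 4(1)(-12) = 1 + 48 = 49.
sqrt(49) = 7, so x = (1 ± 7)/2: x = 4 or x = -3.
Collecting all roots found:

x = -3, x = -1, x = 3, x = 4


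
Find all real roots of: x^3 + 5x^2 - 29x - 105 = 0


Let p(x) = x^3 + 5x^2 - 29x - 105. By the rational root theorem (leading coefficient 1), any rational root is an integer divisor of 105: try ±1, ±2, ... in turn.
Test x = 1: value = -128 ≠ 0.
Test x = -1: value = -72 ≠ 0.
Test x = 3: value = -120 ≠ 0.
Test x = -3: value = 0 ✓, so (x + 3) is a factor.
Synthetic division by (x + 3): bring down 1; 1(-3) + 5 = 2; 2(-3) - 29 = -35; (-35)(-3) - 105 = 0 → quotient x^2 + 2x - 35, remainder 0.
Solve the quadratic x^2 + 2x - 35 = 0: discriminant = 2^2 - 4(1)(-35) = 4 + 140 = 144.
sqrt(144) = 12, so x = (-2 ± 12)/2: x = 5 or x = -7.

x = -7, x = -3, x = 5


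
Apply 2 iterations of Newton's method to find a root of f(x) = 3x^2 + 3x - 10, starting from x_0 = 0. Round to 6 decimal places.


Newton's method: x_(n+1) = x_n - f(x_n)/f'(x_n)
f(x) = 3x^2 + 3x - 10
f'(x) = 6x + 3

Iteration 1:
  f(0.000000) = -10.000000
  f'(0.000000) = 3.000000
  x_1 = 0.000000 - (-10.000000)/(3.000000) = 3.333333

Iteration 2:
  f(3.333333) = 33.333333
  f'(3.333333) = 23.000000
  x_2 = 3.333333 - (33.333333)/(23.000000) = 1.884058

x_2 = 1.884058


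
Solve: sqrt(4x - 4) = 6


Square both sides: 4x - 4 = 6^2 = 36
4x = 36 + 4 = 40
x = 10
Check: sqrt(4*10 - 4) = sqrt(36) = 6 ✓

x = 10


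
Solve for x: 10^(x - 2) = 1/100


Express both sides with the same base.
1/100 = 10^(-2)
Since the bases match, equate exponents: x - 2 = -2
So x = -2 - (-2) = 0

x = 0


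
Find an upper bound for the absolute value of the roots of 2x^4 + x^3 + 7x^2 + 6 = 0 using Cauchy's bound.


Cauchy's bound: all roots r satisfy |r| <= 1 + max(|a_i/a_n|) for i = 0,...,n-1
where a_n is the leading coefficient.

Coefficients: [2, 1, 7, 0, 6]
Leading coefficient a_n = 2
Ratios |a_i/a_n|: 1/2, 7/2, 0, 3
Maximum ratio: 7/2
Cauchy's bound: |r| <= 1 + 7/2 = 9/2

Upper bound = 9/2


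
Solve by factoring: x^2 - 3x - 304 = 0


We need two numbers that multiply to -304 and add to -3.
Those numbers are -19 and 16 (since (-19) * 16 = -304 and (-19) + 16 = -3).
So x^2 - 3x - 304 = (x - 19)(x + 16) = 0
Setting each factor to zero: x = 19 or x = -16

x = -16, x = 19


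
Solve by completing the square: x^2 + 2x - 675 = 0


Start: x^2 + 2x - 675 = 0
Move constant: x^2 + 2x = 675
Half of 2 is 1, squared is 1
Add 1 to both sides: x^2 + 2x + 1 = 676
(x + 1)^2 = 676
x + 1 = ±26
x = -1 + 26 = 25 or x = -1 - 26 = -27

x = -27, x = 25


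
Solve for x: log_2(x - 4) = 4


Convert to exponential form: x - 4 = 2^4 = 16
x = 16 + 4 = 20
Check: log_2(20 - 4) = log_2(16) = log_2(16) = 4 ✓

x = 20


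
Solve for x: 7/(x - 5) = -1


Multiply both sides by (x - 5): 7 = -1(x - 5)
Distribute: 7 = -x + 5
-x = 7 - 5 = 2
x = -2

x = -2


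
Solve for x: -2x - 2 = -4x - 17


Starting with: -2x - 2 = -4x - 17
Move all x terms to left: (-2 + 4)x = -17 + 2
Simplify: 2x = -15
Divide both sides by 2: x = -15/2

x = -15/2


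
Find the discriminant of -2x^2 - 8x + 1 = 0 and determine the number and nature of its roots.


For ax^2 + bx + c = 0, discriminant D = b^2 - 4ac
Here a = -2, b = -8, c = 1
D = (-8)^2 - 4(-2)(1) = 64 + 8 = 72

D = 72 > 0 but not a perfect square
The equation has 2 distinct real irrational roots.

Discriminant = 72, 2 distinct real irrational roots


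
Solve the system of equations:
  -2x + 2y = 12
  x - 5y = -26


Using Cramer's rule:
Determinant D = (-2)(-5) - (1)(2) = 10 - 2 = 8
Dx = (12)(-5) - (-26)(2) = -60 + 52 = -8
Dy = (-2)(-26) - (1)(12) = 52 - 12 = 40
x = Dx/D = -8/8 = -1
y = Dy/D = 40/8 = 5

x = -1, y = 5


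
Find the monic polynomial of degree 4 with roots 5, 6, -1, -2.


A monic polynomial with roots 5, 6, -1, -2 is:
p(x) = (x - 5)(x - 6)(x + 1)(x + 2)
After multiplying by (x - 5): x - 5
After multiplying by (x - 6): x^2 - 11x + 30
After multiplying by (x + 1): x^3 - 10x^2 + 19x + 30
After multiplying by (x + 2): x^4 - 8x^3 - x^2 + 68x + 60

x^4 - 8x^3 - x^2 + 68x + 60


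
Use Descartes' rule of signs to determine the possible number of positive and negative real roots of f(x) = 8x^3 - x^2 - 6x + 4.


Descartes' rule of signs:

For positive roots, count sign changes in f(x) = 8x^3 - x^2 - 6x + 4:
Signs of coefficients: +, -, -, +
Number of sign changes: 2
Possible positive real roots: 2, 0

For negative roots, examine f(-x) = -8x^3 - x^2 + 6x + 4:
Signs of coefficients: -, -, +, +
Number of sign changes: 1
Possible negative real roots: 1

Positive roots: 2 or 0; Negative roots: 1


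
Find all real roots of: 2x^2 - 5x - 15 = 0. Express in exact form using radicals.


Using the quadratic formula: x = (-b ± sqrt(b^2 - 4ac)) / (2a)
Here a = 2, b = -5, c = -15
Discriminant = b^2 - 4ac = (-5)^2 - 4(2)(-15) = 25 + 120 = 145
Since discriminant = 145 > 0, there are two real roots.
x = (5 ± sqrt(145)) / 4
Numerically: x ≈ 4.2604 or x ≈ -1.7604

x = (5 + sqrt(145)) / 4 or x = (5 - sqrt(145)) / 4


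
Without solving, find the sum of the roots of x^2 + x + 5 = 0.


By Vieta's formulas for ax^2 + bx + c = 0:
  Sum of roots = -b/a
  Product of roots = c/a

Here a = 1, b = 1, c = 5
Sum = -(1)/1 = -1
Product = 5/1 = 5

Sum = -1


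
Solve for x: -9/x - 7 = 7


Subtract -7 from both sides: -9/x = 14
Multiply both sides by x: -9 = 14 * x
Divide by 14: x = -9/14

x = -9/14


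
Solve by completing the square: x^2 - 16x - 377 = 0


Start: x^2 - 16x - 377 = 0
Move constant: x^2 - 16x = 377
Half of -16 is -8, squared is 64
Add 64 to both sides: x^2 - 16x + 64 = 441
(x - 8)^2 = 441
x - 8 = ±21
x = 8 + 21 = 29 or x = 8 - 21 = -13

x = -13, x = 29


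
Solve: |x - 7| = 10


An absolute value equation |expr| = 10 gives two cases:
Case 1: x - 7 = 10
  x = 17, so x = 17
Case 2: x - 7 = -10
  x = -3, so x = -3

x = -3, x = 17


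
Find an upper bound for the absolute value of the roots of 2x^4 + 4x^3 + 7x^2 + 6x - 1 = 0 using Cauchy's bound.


Cauchy's bound: all roots r satisfy |r| <= 1 + max(|a_i/a_n|) for i = 0,...,n-1
where a_n is the leading coefficient.

Coefficients: [2, 4, 7, 6, -1]
Leading coefficient a_n = 2
Ratios |a_i/a_n|: 2, 7/2, 3, 1/2
Maximum ratio: 7/2
Cauchy's bound: |r| <= 1 + 7/2 = 9/2

Upper bound = 9/2


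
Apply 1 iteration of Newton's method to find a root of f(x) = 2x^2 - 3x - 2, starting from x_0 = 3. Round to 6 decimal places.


Newton's method: x_(n+1) = x_n - f(x_n)/f'(x_n)
f(x) = 2x^2 - 3x - 2
f'(x) = 4x - 3

Iteration 1:
  f(3.000000) = 7.000000
  f'(3.000000) = 9.000000
  x_1 = 3.000000 - (7.000000)/(9.000000) = 2.222222

x_1 = 2.222222


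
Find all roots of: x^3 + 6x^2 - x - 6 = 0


Let p(x) = x^3 + 6x^2 - x - 6. By the rational root theorem (leading coefficient 1), any rational root is an integer divisor of 6: try ±1, ±2, ... in turn.
Test x = 1: value = 0 ✓, so (x - 1) is a factor.
Synthetic division by (x - 1): bring down 1; 1(1) + 6 = 7; 7(1) - 1 = 6; 6(1) - 6 = 0 → quotient x^2 + 7x + 6, remainder 0.
Solve the quadratic x^2 + 7x + 6 = 0: discriminant = 7^2 - 4(1)(6) = 49 - 24 = 25.
sqrt(25) = 5, so x = (-7 ± 5)/2: x = -1 or x = -6.
Collecting all roots found:

x = -6, x = -1, x = 1


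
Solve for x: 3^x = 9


Express both sides with the same base.
9 = 3^2
Since the bases match: x = 2

x = 2


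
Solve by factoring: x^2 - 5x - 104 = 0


We need two numbers that multiply to -104 and add to -5.
Those numbers are 8 and -13 (since 8 * (-13) = -104 and 8 + (-13) = -5).
So x^2 - 5x - 104 = (x + 8)(x - 13) = 0
Setting each factor to zero: x = -8 or x = 13

x = -8, x = 13


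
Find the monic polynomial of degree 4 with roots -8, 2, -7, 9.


A monic polynomial with roots -8, 2, -7, 9 is:
p(x) = (x + 8)(x - 2)(x + 7)(x - 9)
After multiplying by (x + 8): x + 8
After multiplying by (x - 2): x^2 + 6x - 16
After multiplying by (x + 7): x^3 + 13x^2 + 26x - 112
After multiplying by (x - 9): x^4 + 4x^3 - 91x^2 - 346x + 1008

x^4 + 4x^3 - 91x^2 - 346x + 1008


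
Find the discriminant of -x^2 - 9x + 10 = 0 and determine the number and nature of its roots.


For ax^2 + bx + c = 0, discriminant D = b^2 - 4ac
Here a = -1, b = -9, c = 10
D = (-9)^2 - 4(-1)(10) = 81 + 40 = 121

D = 121 > 0 and is a perfect square (sqrt = 11)
The equation has 2 distinct real rational roots.

Discriminant = 121, 2 distinct real rational roots


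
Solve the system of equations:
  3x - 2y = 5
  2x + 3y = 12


Using Cramer's rule:
Determinant D = (3)(3) - (2)(-2) = 9 + 4 = 13
Dx = (5)(3) - (12)(-2) = 15 + 24 = 39
Dy = (3)(12) - (2)(5) = 36 - 10 = 26
x = Dx/D = 39/13 = 3
y = Dy/D = 26/13 = 2

x = 3, y = 2


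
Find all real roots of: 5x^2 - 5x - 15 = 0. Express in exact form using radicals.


Using the quadratic formula: x = (-b ± sqrt(b^2 - 4ac)) / (2a)
Here a = 5, b = -5, c = -15
Discriminant = b^2 - 4ac = (-5)^2 - 4(5)(-15) = 25 + 300 = 325
Since discriminant = 325 > 0, there are two real roots.
x = (5 ± 5*sqrt(13)) / 10
Simplifying: x = (1 ± sqrt(13)) / 2
Numerically: x ≈ 2.3028 or x ≈ -1.3028

x = (1 + sqrt(13)) / 2 or x = (1 - sqrt(13)) / 2


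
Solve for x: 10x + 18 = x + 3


Starting with: 10x + 18 = x + 3
Move all x terms to left: (10 - 1)x = 3 - 18
Simplify: 9x = -15
Divide both sides by 9: x = -5/3

x = -5/3


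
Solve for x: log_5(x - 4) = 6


Convert to exponential form: x - 4 = 5^6 = 15625
x = 15625 + 4 = 15629
Check: log_5(15629 - 4) = log_5(15625) = log_5(15625) = 6 ✓

x = 15629


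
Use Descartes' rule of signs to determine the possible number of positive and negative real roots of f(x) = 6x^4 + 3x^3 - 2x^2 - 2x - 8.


Descartes' rule of signs:

For positive roots, count sign changes in f(x) = 6x^4 + 3x^3 - 2x^2 - 2x - 8:
Signs of coefficients: +, +, -, -, -
Number of sign changes: 1
Possible positive real roots: 1

For negative roots, examine f(-x) = 6x^4 - 3x^3 - 2x^2 + 2x - 8:
Signs of coefficients: +, -, -, +, -
Number of sign changes: 3
Possible negative real roots: 3, 1

Positive roots: 1; Negative roots: 3 or 1


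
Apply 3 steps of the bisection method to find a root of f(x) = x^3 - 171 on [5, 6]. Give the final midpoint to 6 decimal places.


f(x) = x^3 - 171
f(5) = -46 < 0
f(6) = 45 > 0

Step 1: midpoint = (5.000000 + 6.000000)/2 = 5.500000
  f(5.500000) = -4.625000
  f(mid) < 0, so root is in [5.500000, 6.000000]

Step 2: midpoint = (5.500000 + 6.000000)/2 = 5.750000
  f(5.750000) = 19.109375
  f(mid) > 0, so root is in [5.500000, 5.750000]

Step 3: midpoint = (5.500000 + 5.750000)/2 = 5.625000
  f(5.625000) = 6.978516
  f(mid) > 0, so root is in [5.500000, 5.625000]

midpoint = 5.625000


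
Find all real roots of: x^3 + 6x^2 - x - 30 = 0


Let p(x) = x^3 + 6x^2 - x - 30. By the rational root theorem (leading coefficient 1), any rational root is an integer divisor of 30: try ±1, ±2, ... in turn.
Test x = 1: value = -24 ≠ 0.
Test x = -1: value = -24 ≠ 0.
Test x = 2: value = 0 ✓, so (x - 2) is a factor.
Synthetic division by (x - 2): bring down 1; 1(2) + 6 = 8; 8(2) - 1 = 15; 15(2) - 30 = 0 → quotient x^2 + 8x + 15, remainder 0.
Solve the quadratic x^2 + 8x + 15 = 0: discriminant = 8^2 - 4(1)(15) = 64 - 60 = 4.
sqrt(4) = 2, so x = (-8 ± 2)/2: x = -3 or x = -5.

x = -5, x = -3, x = 2


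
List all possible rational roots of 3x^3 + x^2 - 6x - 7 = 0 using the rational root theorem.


Rational root theorem: possible roots are ±p/q where:
  p divides the constant term (-7): p ∈ {1, 7}
  q divides the leading coefficient (3): q ∈ {1, 3}

All possible rational roots: -7, -7/3, -1, -1/3, 1/3, 1, 7/3, 7

-7, -7/3, -1, -1/3, 1/3, 1, 7/3, 7


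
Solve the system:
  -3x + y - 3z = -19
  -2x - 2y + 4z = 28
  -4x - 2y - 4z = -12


Using Cramer's rule. Expand each determinant along the first row.
D  = (-3)*[(-2)*(-4) - 4*(-2)] - 1*[(-2)*(-4) - 4*(-4)] + (-3)*[(-2)*(-2) - (-2)*(-4)]
  = (-3)*(16) - 1*(24) + (-3)*(-4) = -60
Dx = (-19)*[(-2)*(-4) - 4*(-2)] - 1*[28*(-4) - 4*(-12)] + (-3)*[28*(-2) - (-2)*(-12)]
  = (-19)*(16) - 1*(-64) + (-3)*(-80) = 0
Dy = (-3)*[28*(-4) - 4*(-12)] - (-19)*[(-2)*(-4) - 4*(-4)] + (-3)*[(-2)*(-12) - 28*(-4)]
  = (-3)*(-64) - (-19)*(24) + (-3)*(136) = 240
Dz = (-3)*[(-2)*(-12) - 28*(-2)] - 1*[(-2)*(-12) - 28*(-4)] + (-19)*[(-2)*(-2) - (-2)*(-4)]
  = (-3)*(80) - 1*(136) + (-19)*(-4) = -300
x = Dx/D = 0/-60 = 0, y = Dy/D = 240/-60 = -4, z = Dz/D = -300/-60 = 5
Check eq1: (-3)(0) + (1)(-4) + (-3)(5) = -19 = -19 ✓
Check eq2: (-2)(0) + (-2)(-4) + (4)(5) = 28 = 28 ✓
Check eq3: (-4)(0) + (-2)(-4) + (-4)(5) = -12 = -12 ✓

x = 0, y = -4, z = 5


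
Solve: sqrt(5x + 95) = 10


Square both sides: 5x + 95 = 10^2 = 100
5x = 100 - 95 = 5
x = 1
Check: sqrt(5*1 + 95) = sqrt(100) = 10 ✓

x = 1


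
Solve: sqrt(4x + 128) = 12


Square both sides: 4x + 128 = 12^2 = 144
4x = 144 - 128 = 16
x = 4
Check: sqrt(4*4 + 128) = sqrt(144) = 12 ✓

x = 4


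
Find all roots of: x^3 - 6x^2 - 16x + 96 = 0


Let p(x) = x^3 - 6x^2 - 16x + 96. By the rational root theorem (leading coefficient 1), any rational root is an integer divisor of 96: try ±1, ±2, ... in turn.
Test x = 1: value = 75 ≠ 0.
Test x = -1: value = 105 ≠ 0.
Test x = 2: value = 48 ≠ 0.
Test x = -2: value = 96 ≠ 0.
Test x = 3: value = 21 ≠ 0.
Test x = -3: value = 63 ≠ 0.
Test x = 4: value = 0 ✓, so (x - 4) is a factor.
Synthetic division by (x - 4): bring down 1; 1(4) - 6 = -2; (-2)(4) - 16 = -24; (-24)(4) + 96 = 0 → quotient x^2 - 2x - 24, remainder 0.
Solve the quadratic x^2 - 2x - 24 = 0: discriminant = (-2)^2 - 4(1)(-24) = 4 + 96 = 100.
sqrt(100) = 10, so x = (2 ± 10)/2: x = 6 or x = -4.
Collecting all roots found:

x = -4, x = 4, x = 6


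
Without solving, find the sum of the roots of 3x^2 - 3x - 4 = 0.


By Vieta's formulas for ax^2 + bx + c = 0:
  Sum of roots = -b/a
  Product of roots = c/a

Here a = 3, b = -3, c = -4
Sum = -(-3)/3 = 1
Product = -4/3 = -4/3

Sum = 1


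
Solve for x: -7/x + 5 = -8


Subtract 5 from both sides: -7/x = -13
Multiply both sides by x: -7 = -13 * x
Divide by -13: x = 7/13

x = 7/13


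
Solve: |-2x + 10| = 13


An absolute value equation |expr| = 13 gives two cases:
Case 1: -2x + 10 = 13
  -2x = 3, so x = -3/2
Case 2: -2x + 10 = -13
  -2x = -23, so x = 23/2

x = -3/2, x = 23/2


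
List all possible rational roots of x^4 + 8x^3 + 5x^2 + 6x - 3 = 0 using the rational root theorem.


Rational root theorem: possible roots are ±p/q where:
  p divides the constant term (-3): p ∈ {1, 3}
  q divides the leading coefficient (1): q ∈ {1}

All possible rational roots: -3, -1, 1, 3

-3, -1, 1, 3


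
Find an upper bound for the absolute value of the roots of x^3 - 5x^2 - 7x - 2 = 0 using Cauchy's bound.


Cauchy's bound: all roots r satisfy |r| <= 1 + max(|a_i/a_n|) for i = 0,...,n-1
where a_n is the leading coefficient.

Coefficients: [1, -5, -7, -2]
Leading coefficient a_n = 1
Ratios |a_i/a_n|: 5, 7, 2
Maximum ratio: 7
Cauchy's bound: |r| <= 1 + 7 = 8

Upper bound = 8


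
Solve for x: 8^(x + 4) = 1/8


Express both sides with the same base.
1/8 = 8^(-1)
Since the bases match, equate exponents: x + 4 = -1
So x = -1 - (4) = -5

x = -5


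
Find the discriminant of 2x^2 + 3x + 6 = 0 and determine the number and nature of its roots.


For ax^2 + bx + c = 0, discriminant D = b^2 - 4ac
Here a = 2, b = 3, c = 6
D = (3)^2 - 4(2)(6) = 9 - 48 = -39

D = -39 < 0
The equation has no real roots (2 complex conjugate roots).

Discriminant = -39, no real roots (2 complex conjugate roots)


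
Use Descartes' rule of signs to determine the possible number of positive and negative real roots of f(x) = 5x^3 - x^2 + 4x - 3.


Descartes' rule of signs:

For positive roots, count sign changes in f(x) = 5x^3 - x^2 + 4x - 3:
Signs of coefficients: +, -, +, -
Number of sign changes: 3
Possible positive real roots: 3, 1

For negative roots, examine f(-x) = -5x^3 - x^2 - 4x - 3:
Signs of coefficients: -, -, -, -
Number of sign changes: 0
Possible negative real roots: 0

Positive roots: 3 or 1; Negative roots: 0


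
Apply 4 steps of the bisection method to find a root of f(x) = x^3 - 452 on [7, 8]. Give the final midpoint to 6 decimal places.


f(x) = x^3 - 452
f(7) = -109 < 0
f(8) = 60 > 0

Step 1: midpoint = (7.000000 + 8.000000)/2 = 7.500000
  f(7.500000) = -30.125000
  f(mid) < 0, so root is in [7.500000, 8.000000]

Step 2: midpoint = (7.500000 + 8.000000)/2 = 7.750000
  f(7.750000) = 13.484375
  f(mid) > 0, so root is in [7.500000, 7.750000]

Step 3: midpoint = (7.500000 + 7.750000)/2 = 7.625000
  f(7.625000) = -8.677734
  f(mid) < 0, so root is in [7.625000, 7.750000]

Step 4: midpoint = (7.625000 + 7.750000)/2 = 7.687500
  f(7.687500) = 2.313232
  f(mid) > 0, so root is in [7.625000, 7.687500]

midpoint = 7.687500


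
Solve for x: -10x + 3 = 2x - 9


Starting with: -10x + 3 = 2x - 9
Move all x terms to left: (-10 - 2)x = -9 - 3
Simplify: -12x = -12
Divide both sides by -12: x = 1

x = 1


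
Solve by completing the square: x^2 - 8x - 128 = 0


Start: x^2 - 8x - 128 = 0
Move constant: x^2 - 8x = 128
Half of -8 is -4, squared is 16
Add 16 to both sides: x^2 - 8x + 16 = 144
(x - 4)^2 = 144
x - 4 = ±12
x = 4 + 12 = 16 or x = 4 - 12 = -8

x = -8, x = 16


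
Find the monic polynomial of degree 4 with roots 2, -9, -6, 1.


A monic polynomial with roots 2, -9, -6, 1 is:
p(x) = (x - 2)(x + 9)(x + 6)(x - 1)
After multiplying by (x - 2): x - 2
After multiplying by (x + 9): x^2 + 7x - 18
After multiplying by (x + 6): x^3 + 13x^2 + 24x - 108
After multiplying by (x - 1): x^4 + 12x^3 + 11x^2 - 132x + 108

x^4 + 12x^3 + 11x^2 - 132x + 108


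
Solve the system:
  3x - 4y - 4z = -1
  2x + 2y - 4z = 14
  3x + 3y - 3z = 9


Using Cramer's rule. Expand each determinant along the first row.
D  = 3*[2*(-3) - (-4)*3] - (-4)*[2*(-3) - (-4)*3] + (-4)*[2*3 - 2*3]
  = 3*(6) - (-4)*(6) + (-4)*(0) = 42
Dx = (-1)*[2*(-3) - (-4)*3] - (-4)*[14*(-3) - (-4)*9] + (-4)*[14*3 - 2*9]
  = (-1)*(6) - (-4)*(-6) + (-4)*(24) = -126
Dy = 3*[14*(-3) - (-4)*9] - (-1)*[2*(-3) - (-4)*3] + (-4)*[2*9 - 14*3]
  = 3*(-6) - (-1)*(6) + (-4)*(-24) = 84
Dz = 3*[2*9 - 14*3] - (-4)*[2*9 - 14*3] + (-1)*[2*3 - 2*3]
  = 3*(-24) - (-4)*(-24) + (-1)*(0) = -168
x = Dx/D = -126/42 = -3, y = Dy/D = 84/42 = 2, z = Dz/D = -168/42 = -4
Check eq1: (3)(-3) + (-4)(2) + (-4)(-4) = -1 = -1 ✓
Check eq2: (2)(-3) + (2)(2) + (-4)(-4) = 14 = 14 ✓
Check eq3: (3)(-3) + (3)(2) + (-3)(-4) = 9 = 9 ✓

x = -3, y = 2, z = -4


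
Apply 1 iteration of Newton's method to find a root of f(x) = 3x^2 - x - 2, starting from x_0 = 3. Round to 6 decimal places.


Newton's method: x_(n+1) = x_n - f(x_n)/f'(x_n)
f(x) = 3x^2 - x - 2
f'(x) = 6x - 1

Iteration 1:
  f(3.000000) = 22.000000
  f'(3.000000) = 17.000000
  x_1 = 3.000000 - (22.000000)/(17.000000) = 1.705882

x_1 = 1.705882


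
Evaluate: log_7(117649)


We need the exponent such that 7^? = 117649
7^6 = 117649
Therefore log_7(117649) = 6

6


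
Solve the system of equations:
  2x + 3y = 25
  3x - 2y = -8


Using Cramer's rule:
Determinant D = (2)(-2) - (3)(3) = -4 - 9 = -13
Dx = (25)(-2) - (-8)(3) = -50 + 24 = -26
Dy = (2)(-8) - (3)(25) = -16 - 75 = -91
x = Dx/D = -26/-13 = 2
y = Dy/D = -91/-13 = 7

x = 2, y = 7


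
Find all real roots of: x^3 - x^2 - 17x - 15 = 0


Let p(x) = x^3 - x^2 - 17x - 15. By the rational root theorem (leading coefficient 1), any rational root is an integer divisor of 15: try ±1, ±2, ... in turn.
Test x = 1: value = -32 ≠ 0.
Test x = -1: value = 0 ✓, so (x + 1) is a factor.
Synthetic division by (x + 1): bring down 1; 1(-1) - 1 = -2; (-2)(-1) - 17 = -15; (-15)(-1) - 15 = 0 → quotient x^2 - 2x - 15, remainder 0.
Solve the quadratic x^2 - 2x - 15 = 0: discriminant = (-2)^2 - 4(1)(-15) = 4 + 60 = 64.
sqrt(64) = 8, so x = (2 ± 8)/2: x = 5 or x = -3.

x = -3, x = -1, x = 5


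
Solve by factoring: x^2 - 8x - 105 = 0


We need two numbers that multiply to -105 and add to -8.
Those numbers are 7 and -15 (since 7 * (-15) = -105 and 7 + (-15) = -8).
So x^2 - 8x - 105 = (x + 7)(x - 15) = 0
Setting each factor to zero: x = -7 or x = 15

x = -7, x = 15


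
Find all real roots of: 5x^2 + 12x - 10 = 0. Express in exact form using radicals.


Using the quadratic formula: x = (-b ± sqrt(b^2 - 4ac)) / (2a)
Here a = 5, b = 12, c = -10
Discriminant = b^2 - 4ac = 12^2 - 4(5)(-10) = 144 + 200 = 344
Since discriminant = 344 > 0, there are two real roots.
x = (-12 ± 2*sqrt(86)) / 10
Simplifying: x = (-6 ± sqrt(86)) / 5
Numerically: x ≈ 0.6547 or x ≈ -3.0547

x = (-6 + sqrt(86)) / 5 or x = (-6 - sqrt(86)) / 5


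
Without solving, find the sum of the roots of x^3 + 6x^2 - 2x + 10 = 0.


By Vieta's formulas for x^3 + bx^2 + cx + d = 0:
  r1 + r2 + r3 = -b/a = -6
  r1*r2 + r1*r3 + r2*r3 = c/a = -2
  r1*r2*r3 = -d/a = -10


Sum = -6


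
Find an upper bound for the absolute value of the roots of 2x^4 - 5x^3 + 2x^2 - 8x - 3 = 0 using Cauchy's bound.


Cauchy's bound: all roots r satisfy |r| <= 1 + max(|a_i/a_n|) for i = 0,...,n-1
where a_n is the leading coefficient.

Coefficients: [2, -5, 2, -8, -3]
Leading coefficient a_n = 2
Ratios |a_i/a_n|: 5/2, 1, 4, 3/2
Maximum ratio: 4
Cauchy's bound: |r| <= 1 + 4 = 5

Upper bound = 5


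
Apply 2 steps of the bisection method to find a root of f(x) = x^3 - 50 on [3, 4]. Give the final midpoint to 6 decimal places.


f(x) = x^3 - 50
f(3) = -23 < 0
f(4) = 14 > 0

Step 1: midpoint = (3.000000 + 4.000000)/2 = 3.500000
  f(3.500000) = -7.125000
  f(mid) < 0, so root is in [3.500000, 4.000000]

Step 2: midpoint = (3.500000 + 4.000000)/2 = 3.750000
  f(3.750000) = 2.734375
  f(mid) > 0, so root is in [3.500000, 3.750000]

midpoint = 3.750000


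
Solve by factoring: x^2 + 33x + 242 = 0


We need two numbers that multiply to 242 and add to 33.
Those numbers are 11 and 22 (since 11 * 22 = 242 and 11 + 22 = 33).
So x^2 + 33x + 242 = (x + 11)(x + 22) = 0
Setting each factor to zero: x = -11 or x = -22

x = -22, x = -11


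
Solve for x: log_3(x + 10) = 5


Convert to exponential form: x + 10 = 3^5 = 243
x = 243 - 10 = 233
Check: log_3(233 + 10) = log_3(243) = log_3(243) = 5 ✓

x = 233


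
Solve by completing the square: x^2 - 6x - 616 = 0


Start: x^2 - 6x - 616 = 0
Move constant: x^2 - 6x = 616
Half of -6 is -3, squared is 9
Add 9 to both sides: x^2 - 6x + 9 = 625
(x - 3)^2 = 625
x - 3 = ±25
x = 3 + 25 = 28 or x = 3 - 25 = -22

x = -22, x = 28


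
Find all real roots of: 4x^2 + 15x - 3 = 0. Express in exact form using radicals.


Using the quadratic formula: x = (-b ± sqrt(b^2 - 4ac)) / (2a)
Here a = 4, b = 15, c = -3
Discriminant = b^2 - 4ac = 15^2 - 4(4)(-3) = 225 + 48 = 273
Since discriminant = 273 > 0, there are two real roots.
x = (-15 ± sqrt(273)) / 8
Numerically: x ≈ 0.1903 or x ≈ -3.9403

x = (-15 + sqrt(273)) / 8 or x = (-15 - sqrt(273)) / 8


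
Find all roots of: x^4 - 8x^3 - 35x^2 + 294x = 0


The constant term is 0, so x = 0 is a root. Factor out x:
  x^3 - 8x^2 - 35x + 294 = 0
Let p(x) = x^3 - 8x^2 - 35x + 294. By the rational root theorem (leading coefficient 1), any rational root is an integer divisor of 294: try ±1, ±2, ... in turn.
Test x = 1: value = 252 ≠ 0.
Test x = -1: value = 320 ≠ 0.
Test x = 2: value = 200 ≠ 0.
Test x = -2: value = 324 ≠ 0.
Test x = 3: value = 144 ≠ 0.
Test x = -3: value = 300 ≠ 0.
Test x = 6: value = 12 ≠ 0.
Test x = -6: value = 0 ✓, so (x + 6) is a factor.
Synthetic division by (x + 6): bring down 1; 1(-6) - 8 = -14; (-14)(-6) - 35 = 49; 49(-6) + 294 = 0 → quotient x^2 - 14x + 49, remainder 0.
Solve the quadratic x^2 - 14x + 49 = 0: discriminant = (-14)^2 - 4(1)(49) = 196 - 196 = 0.
Discriminant = 0, so a double root: x = 14/2 = 7.
Collecting all roots found:

x = -6, x = 0, x = 7 (multiplicity 2)


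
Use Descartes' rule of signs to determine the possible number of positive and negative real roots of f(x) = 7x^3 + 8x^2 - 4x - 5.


Descartes' rule of signs:

For positive roots, count sign changes in f(x) = 7x^3 + 8x^2 - 4x - 5:
Signs of coefficients: +, +, -, -
Number of sign changes: 1
Possible positive real roots: 1

For negative roots, examine f(-x) = -7x^3 + 8x^2 + 4x - 5:
Signs of coefficients: -, +, +, -
Number of sign changes: 2
Possible negative real roots: 2, 0

Positive roots: 1; Negative roots: 2 or 0


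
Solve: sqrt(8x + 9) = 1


Square both sides: 8x + 9 = 1^2 = 1
8x = 1 - 9 = -8
x = -1
Check: sqrt(8*(-1) + 9) = sqrt(1) = 1 ✓

x = -1


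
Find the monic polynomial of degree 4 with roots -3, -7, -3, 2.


A monic polynomial with roots -3, -7, -3, 2 is:
p(x) = (x + 3)(x + 7)(x + 3)(x - 2)
After multiplying by (x + 3): x + 3
After multiplying by (x + 7): x^2 + 10x + 21
After multiplying by (x + 3): x^3 + 13x^2 + 51x + 63
After multiplying by (x - 2): x^4 + 11x^3 + 25x^2 - 39x - 126

x^4 + 11x^3 + 25x^2 - 39x - 126


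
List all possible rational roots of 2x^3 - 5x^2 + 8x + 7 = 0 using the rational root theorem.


Rational root theorem: possible roots are ±p/q where:
  p divides the constant term (7): p ∈ {1, 7}
  q divides the leading coefficient (2): q ∈ {1, 2}

All possible rational roots: -7, -7/2, -1, -1/2, 1/2, 1, 7/2, 7

-7, -7/2, -1, -1/2, 1/2, 1, 7/2, 7


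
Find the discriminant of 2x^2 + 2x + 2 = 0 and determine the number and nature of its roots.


For ax^2 + bx + c = 0, discriminant D = b^2 - 4ac
Here a = 2, b = 2, c = 2
D = (2)^2 - 4(2)(2) = 4 - 16 = -12

D = -12 < 0
The equation has no real roots (2 complex conjugate roots).

Discriminant = -12, no real roots (2 complex conjugate roots)


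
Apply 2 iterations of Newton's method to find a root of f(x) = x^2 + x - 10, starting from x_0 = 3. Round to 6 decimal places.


Newton's method: x_(n+1) = x_n - f(x_n)/f'(x_n)
f(x) = x^2 + x - 10
f'(x) = 2x + 1

Iteration 1:
  f(3.000000) = 2.000000
  f'(3.000000) = 7.000000
  x_1 = 3.000000 - (2.000000)/(7.000000) = 2.714286

Iteration 2:
  f(2.714286) = 0.081633
  f'(2.714286) = 6.428571
  x_2 = 2.714286 - (0.081633)/(6.428571) = 2.701587

x_2 = 2.701587


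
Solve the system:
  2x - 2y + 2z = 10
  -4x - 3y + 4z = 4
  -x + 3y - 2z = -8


Using Cramer's rule. Expand each determinant along the first row.
D  = 2*[(-3)*(-2) - 4*3] - (-2)*[(-4)*(-2) - 4*(-1)] + 2*[(-4)*3 - (-3)*(-1)]
  = 2*(-6) - (-2)*(12) + 2*(-15) = -18
Dx = 10*[(-3)*(-2) - 4*3] - (-2)*[4*(-2) - 4*(-8)] + 2*[4*3 - (-3)*(-8)]
  = 10*(-6) - (-2)*(24) + 2*(-12) = -36
Dy = 2*[4*(-2) - 4*(-8)] - 10*[(-4)*(-2) - 4*(-1)] + 2*[(-4)*(-8) - 4*(-1)]
  = 2*(24) - 10*(12) + 2*(36) = 0
Dz = 2*[(-3)*(-8) - 4*3] - (-2)*[(-4)*(-8) - 4*(-1)] + 10*[(-4)*3 - (-3)*(-1)]
  = 2*(12) - (-2)*(36) + 10*(-15) = -54
x = Dx/D = -36/-18 = 2, y = Dy/D = 0/-18 = 0, z = Dz/D = -54/-18 = 3
Check eq1: (2)(2) + (-2)(0) + (2)(3) = 10 = 10 ✓
Check eq2: (-4)(2) + (-3)(0) + (4)(3) = 4 = 4 ✓
Check eq3: (-1)(2) + (3)(0) + (-2)(3) = -8 = -8 ✓

x = 2, y = 0, z = 3


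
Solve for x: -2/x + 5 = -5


Subtract 5 from both sides: -2/x = -10
Multiply both sides by x: -2 = -10 * x
Divide by -10: x = 1/5

x = 1/5


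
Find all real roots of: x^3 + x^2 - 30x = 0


The constant term is 0, so x = 0 is a root. Factor out x:
  x(x^2 + x - 30) = 0
Solve the quadratic x^2 + x - 30 = 0: discriminant = 1^2 - 4(1)(-30) = 1 + 120 = 121.
sqrt(121) = 11, so x = (-1 ± 11)/2: x = 5 or x = -6.

x = -6, x = 0, x = 5


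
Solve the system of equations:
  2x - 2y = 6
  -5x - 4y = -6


Using Cramer's rule:
Determinant D = (2)(-4) - (-5)(-2) = -8 - 10 = -18
Dx = (6)(-4) - (-6)(-2) = -24 - 12 = -36
Dy = (2)(-6) - (-5)(6) = -12 + 30 = 18
x = Dx/D = -36/-18 = 2
y = Dy/D = 18/-18 = -1

x = 2, y = -1


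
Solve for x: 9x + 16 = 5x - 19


Starting with: 9x + 16 = 5x - 19
Move all x terms to left: (9 - 5)x = -19 - 16
Simplify: 4x = -35
Divide both sides by 4: x = -35/4

x = -35/4


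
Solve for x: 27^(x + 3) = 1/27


Express both sides with the same base.
1/27 = 27^(-1)
Since the bases match, equate exponents: x + 3 = -1
So x = -1 - (3) = -4

x = -4


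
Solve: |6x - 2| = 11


An absolute value equation |expr| = 11 gives two cases:
Case 1: 6x - 2 = 11
  6x = 13, so x = 13/6
Case 2: 6x - 2 = -11
  6x = -9, so x = -3/2

x = -3/2, x = 13/6


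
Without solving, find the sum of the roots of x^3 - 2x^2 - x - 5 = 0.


By Vieta's formulas for x^3 + bx^2 + cx + d = 0:
  r1 + r2 + r3 = -b/a = 2
  r1*r2 + r1*r3 + r2*r3 = c/a = -1
  r1*r2*r3 = -d/a = 5


Sum = 2


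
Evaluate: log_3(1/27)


We need the exponent such that 3^? = 1/27
3^(-3) = 1/3^3 = 1/27
Therefore log_3(1/27) = -3

-3


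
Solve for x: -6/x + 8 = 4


Subtract 8 from both sides: -6/x = -4
Multiply both sides by x: -6 = -4 * x
Divide by -4: x = 3/2

x = 3/2


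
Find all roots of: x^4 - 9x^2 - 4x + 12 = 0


Let p(x) = x^4 - 9x^2 - 4x + 12. By the rational root theorem (leading coefficient 1), any rational root is an integer divisor of 12: try ±1, ±2, ... in turn.
Test x = 1: value = 0 ✓, so (x - 1) is a factor.
Synthetic division by (x - 1): bring down 1; 1(1) + 0 = 1; 1(1) - 9 = -8; (-8)(1) - 4 = -12; (-12)(1) + 12 = 0 → quotient x^3 + x^2 - 8x - 12, remainder 0.
Continue with the quotient x^3 + x^2 - 8x - 12 (candidates must divide 12; re-test x = 1 first in case it repeats).
Test x = 1: value = -18 ≠ 0.
Test x = -1: value = -4 ≠ 0.
Test x = 2: value = -16 ≠ 0.
Test x = -2: value = 0 ✓, so (x + 2) is a factor.
Synthetic division by (x + 2): bring down 1; 1(-2) + 1 = -1; (-1)(-2) - 8 = -6; (-6)(-2) - 12 = 0 → quotient x^2 - x - 6, remainder 0.
Solve the quadratic x^2 - x - 6 = 0: discriminant = (-1)^2 - 4(1)(-6) = 1 + 24 = 25.
sqrt(25) = 5, so x = (1 ± 5)/2: x = 3 or x = -2.
Collecting all roots found:

x = -2 (multiplicity 2), x = 1, x = 3


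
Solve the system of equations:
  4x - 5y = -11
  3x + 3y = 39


Using Cramer's rule:
Determinant D = (4)(3) - (3)(-5) = 12 + 15 = 27
Dx = (-11)(3) - (39)(-5) = -33 + 195 = 162
Dy = (4)(39) - (3)(-11) = 156 + 33 = 189
x = Dx/D = 162/27 = 6
y = Dy/D = 189/27 = 7

x = 6, y = 7
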